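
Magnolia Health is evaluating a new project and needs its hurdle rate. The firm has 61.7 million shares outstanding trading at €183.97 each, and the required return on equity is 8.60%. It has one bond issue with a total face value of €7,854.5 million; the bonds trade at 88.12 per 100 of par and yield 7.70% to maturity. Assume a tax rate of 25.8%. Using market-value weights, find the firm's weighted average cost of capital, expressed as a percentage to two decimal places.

Market value of equity E = 183.97 × 61.7m = 11350.949m. Market value of debt D = 7854.5m × 88.12/100 = 6921.3854m.
Total capital V = 11350.949 + 6921.3854 = 18272.3344.
Equity: weight = 11350.949/18272.3344 = 0.6212; cost = 8.6%.
Bonds outstanding: weight = 6921.3854/18272.3344 = 0.3788; after-tax cost = 7.7% × (1 − 25.8%) = 5.7134%.
WACC = 0.6212 × 8.6000% + 0.3788 × 5.7134% = 7.5066%.

7.51%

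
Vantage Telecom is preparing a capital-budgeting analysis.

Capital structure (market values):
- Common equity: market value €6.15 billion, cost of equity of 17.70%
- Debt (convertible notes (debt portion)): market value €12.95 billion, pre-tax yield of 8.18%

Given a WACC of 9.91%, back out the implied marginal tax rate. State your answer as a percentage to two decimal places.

24.08%

Total capital V = 6.15 + 12.95 = 19.1.
Equity weight = 6.15/19.1 = 0.3220.
Convertible notes (debt portion) weight = 12.95/19.1 = 0.6780.
Equity contribution = 0.3220 × 17.7% = 5.6992%.
Debt contribution must be 9.91% − 5.6992% = 4.2108%.
0.6780 × 8.18% × (1 − T) = 4.2108%  ⇒  (1 − T) = 0.7592.
T = 24.0770%.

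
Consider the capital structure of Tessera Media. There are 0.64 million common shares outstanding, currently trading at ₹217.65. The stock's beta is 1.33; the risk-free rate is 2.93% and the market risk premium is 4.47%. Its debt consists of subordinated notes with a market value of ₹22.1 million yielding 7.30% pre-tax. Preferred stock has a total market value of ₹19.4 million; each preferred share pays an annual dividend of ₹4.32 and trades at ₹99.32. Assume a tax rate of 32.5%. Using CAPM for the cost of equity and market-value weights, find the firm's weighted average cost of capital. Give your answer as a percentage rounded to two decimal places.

Cost of equity via CAPM: Re = 2.93% + 1.33 × 4.47% = 8.8751%.
Cost of preferred: Rp = 4.32 / 99.32 = 4.3496%.
Market value of equity E = 217.65 × 0.64m = 139.296m.
Total capital V = 139.296 + 19.4 + 22.1 = 180.796.
Equity: weight = 139.296/180.796 = 0.7705; cost = 8.8751%.
Preferred: weight = 19.4/180.796 = 0.1073; cost = 4.3496%.
Subordinated notes: weight = 22.1/180.796 = 0.1222; after-tax cost = 7.3% × (1 − 32.5%) = 4.9275%.
WACC = 0.7705 × 8.8751% + 0.1073 × 4.3496% + 0.1222 × 4.9275% = 7.9070%.

7.91%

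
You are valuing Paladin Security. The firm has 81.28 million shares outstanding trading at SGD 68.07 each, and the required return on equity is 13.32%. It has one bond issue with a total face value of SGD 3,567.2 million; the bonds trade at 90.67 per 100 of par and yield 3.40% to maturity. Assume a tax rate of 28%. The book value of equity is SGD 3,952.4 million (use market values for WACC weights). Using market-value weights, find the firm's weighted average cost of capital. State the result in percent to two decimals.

Market value of equity E = 68.07 × 81.28m = 5532.7296m. Market value of debt D = 3567.2m × 90.67/100 = 3234.38024m.
Total capital V = 5532.7296 + 3234.38024 = 8767.10984.
Equity: weight = 5532.7296/8767.10984 = 0.6311; cost = 13.32%.
Bonds outstanding: weight = 3234.38024/8767.10984 = 0.3689; after-tax cost = 3.4% × (1 − 28%) = 2.4480%.
WACC = 0.6311 × 13.3200% + 0.3689 × 2.4480% = 9.3091%.

9.31%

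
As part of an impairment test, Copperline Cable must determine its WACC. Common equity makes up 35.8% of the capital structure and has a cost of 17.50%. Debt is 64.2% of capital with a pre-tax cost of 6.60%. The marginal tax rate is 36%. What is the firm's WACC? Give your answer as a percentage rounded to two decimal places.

8.98%

After-tax cost of debt = 6.6% × (1 − 36%) = 4.2240%.
WACC = 0.358 × 17.5000% + 0.642 × 4.2240% = 8.9768%.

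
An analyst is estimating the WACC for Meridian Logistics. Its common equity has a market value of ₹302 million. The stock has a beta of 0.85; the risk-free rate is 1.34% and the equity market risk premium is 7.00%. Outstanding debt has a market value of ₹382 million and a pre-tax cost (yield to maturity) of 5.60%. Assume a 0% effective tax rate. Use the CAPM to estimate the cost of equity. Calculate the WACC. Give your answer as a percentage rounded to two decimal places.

6.35%

Cost of equity via CAPM: Re = 1.34% + 0.85 × 7.0% = 7.2900%.
Total capital V = 302 + 382 = 684.
Equity: weight = 302/684 = 0.4415; cost = 7.29%.
Debt: weight = 382/684 = 0.5585; after-tax cost = 5.6% × (1 − 0%) = 5.6000%.
WACC = 0.4415 × 7.2900% + 0.5585 × 5.6000% = 6.3462%.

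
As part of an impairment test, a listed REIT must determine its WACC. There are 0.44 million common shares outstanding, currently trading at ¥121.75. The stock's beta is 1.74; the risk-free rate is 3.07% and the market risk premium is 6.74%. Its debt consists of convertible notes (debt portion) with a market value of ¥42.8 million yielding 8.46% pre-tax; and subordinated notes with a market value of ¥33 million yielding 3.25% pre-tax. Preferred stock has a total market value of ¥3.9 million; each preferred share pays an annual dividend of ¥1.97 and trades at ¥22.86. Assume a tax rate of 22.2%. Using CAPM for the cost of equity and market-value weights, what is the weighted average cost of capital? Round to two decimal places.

8.94%

Cost of equity via CAPM: Re = 3.07% + 1.74 × 6.74% = 14.7976%.
Cost of preferred: Rp = 1.97 / 22.86 = 8.6177%.
Market value of equity E = 121.75 × 0.44m = 53.57m.
Total capital V = 53.57 + 3.9 + 42.8 + 33 = 133.27.
Equity: weight = 53.57/133.27 = 0.4020; cost = 14.7976%.
Preferred: weight = 3.9/133.27 = 0.0293; cost = 8.6177%.
Convertible notes (debt portion): weight = 42.8/133.27 = 0.3212; after-tax cost = 8.46% × (1 − 22.2%) = 6.5819%.
Subordinated notes: weight = 33/133.27 = 0.2476; after-tax cost = 3.25% × (1 − 22.2%) = 2.5285%.
WACC = 0.4020 × 14.7976% + 0.0293 × 8.6177% + 0.3212 × 6.5819% + 0.2476 × 2.5285% = 8.9402%.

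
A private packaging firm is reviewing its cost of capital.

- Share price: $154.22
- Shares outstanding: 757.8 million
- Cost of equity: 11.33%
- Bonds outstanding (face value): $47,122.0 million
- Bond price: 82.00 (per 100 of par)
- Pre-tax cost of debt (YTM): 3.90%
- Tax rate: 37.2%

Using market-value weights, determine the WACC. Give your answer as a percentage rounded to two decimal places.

9.12%

Market value of equity E = 154.22 × 757.8m = 116867.916m. Market value of debt D = 47122m × 82.0/100 = 38640.04m.
Total capital V = 116867.916 + 38640.04 = 155507.956.
Equity: weight = 116867.916/155507.956 = 0.7515; cost = 11.33%.
Bonds outstanding: weight = 38640.04/155507.956 = 0.2485; after-tax cost = 3.9% × (1 − 37.2%) = 2.4492%.
WACC = 0.7515 × 11.3300% + 0.2485 × 2.4492% = 9.1233%.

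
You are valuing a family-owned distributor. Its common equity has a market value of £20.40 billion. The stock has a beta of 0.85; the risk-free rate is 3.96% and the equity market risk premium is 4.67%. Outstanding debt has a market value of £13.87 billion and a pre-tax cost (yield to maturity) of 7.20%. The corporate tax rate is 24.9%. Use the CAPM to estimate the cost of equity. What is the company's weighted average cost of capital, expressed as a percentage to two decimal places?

Cost of equity via CAPM: Re = 3.96% + 0.85 × 4.67% = 7.9295%.
Total capital V = 20.4 + 13.87 = 34.27.
Equity: weight = 20.4/34.27 = 0.5953; cost = 7.9295%.
Debt: weight = 13.87/34.27 = 0.4047; after-tax cost = 7.2% × (1 − 24.9%) = 5.4072%.
WACC = 0.5953 × 7.9295% + 0.4047 × 5.4072% = 6.9087%.

6.91%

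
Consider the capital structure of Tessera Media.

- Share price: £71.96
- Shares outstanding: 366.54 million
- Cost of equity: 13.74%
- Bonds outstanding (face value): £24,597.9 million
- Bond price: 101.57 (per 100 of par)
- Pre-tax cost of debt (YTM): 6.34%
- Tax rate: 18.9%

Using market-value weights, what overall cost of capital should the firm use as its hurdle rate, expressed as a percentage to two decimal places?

9.56%

Market value of equity E = 71.96 × 366.54m = 26376.2184m. Market value of debt D = 24597.9m × 101.57/100 = 24984.08703m.
Total capital V = 26376.2184 + 24984.08703 = 51360.30543.
Equity: weight = 26376.2184/51360.30543 = 0.5136; cost = 13.74%.
Bonds outstanding: weight = 24984.08703/51360.30543 = 0.4864; after-tax cost = 6.34% × (1 − 18.9%) = 5.1417%.
WACC = 0.5136 × 13.7400% + 0.4864 × 5.1417% = 9.5574%.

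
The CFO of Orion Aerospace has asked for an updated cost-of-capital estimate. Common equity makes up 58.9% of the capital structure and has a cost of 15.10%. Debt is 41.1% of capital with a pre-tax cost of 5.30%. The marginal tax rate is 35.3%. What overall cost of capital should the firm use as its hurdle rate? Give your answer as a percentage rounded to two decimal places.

After-tax cost of debt = 5.3% × (1 − 35.3%) = 3.4291%.
WACC = 0.589 × 15.1000% + 0.411 × 3.4291% = 10.3033%.

10.30%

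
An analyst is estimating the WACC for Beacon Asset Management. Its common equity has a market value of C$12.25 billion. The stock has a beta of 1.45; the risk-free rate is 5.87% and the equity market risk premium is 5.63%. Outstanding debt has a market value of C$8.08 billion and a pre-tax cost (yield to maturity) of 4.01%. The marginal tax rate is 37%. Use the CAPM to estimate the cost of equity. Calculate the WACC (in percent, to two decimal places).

9.46%

Cost of equity via CAPM: Re = 5.87% + 1.45 × 5.63% = 14.0335%.
Total capital V = 12.25 + 8.08 = 20.33.
Equity: weight = 12.25/20.33 = 0.6026; cost = 14.0335%.
Debt: weight = 8.08/20.33 = 0.3974; after-tax cost = 4.01% × (1 − 37%) = 2.5263%.
WACC = 0.6026 × 14.0335% + 0.3974 × 2.5263% = 9.4601%.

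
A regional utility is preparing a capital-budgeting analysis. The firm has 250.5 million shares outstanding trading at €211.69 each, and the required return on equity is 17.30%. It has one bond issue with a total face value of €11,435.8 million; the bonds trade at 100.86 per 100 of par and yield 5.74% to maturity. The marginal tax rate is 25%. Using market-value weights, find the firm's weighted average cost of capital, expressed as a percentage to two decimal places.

Market value of equity E = 211.69 × 250.5m = 53028.345m. Market value of debt D = 11435.8m × 100.86/100 = 11534.14788m.
Total capital V = 53028.345 + 11534.14788 = 64562.49288.
Equity: weight = 53028.345/64562.49288 = 0.8213; cost = 17.3%.
Bonds outstanding: weight = 11534.14788/64562.49288 = 0.1787; after-tax cost = 5.74% × (1 − 25%) = 4.3050%.
WACC = 0.8213 × 17.3000% + 0.1787 × 4.3050% = 14.9784%.

14.98%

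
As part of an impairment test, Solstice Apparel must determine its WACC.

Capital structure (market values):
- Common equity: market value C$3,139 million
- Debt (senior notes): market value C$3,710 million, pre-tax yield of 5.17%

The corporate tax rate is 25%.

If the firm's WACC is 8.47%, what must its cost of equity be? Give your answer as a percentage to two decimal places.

Total capital V = 3139 + 3710 = 6849.
Equity weight = 3139/6849 = 0.4583.
Senior notes weight = 3710/6849 = 0.5417.
Debt contribution = 0.5417 × 5.17% × (1 − 25%) = 2.1004%.
Required equity contribution = 8.47% − 2.1004% = 6.3696%.
Re = 6.3696% / 0.4583 = 13.8979%.

13.90%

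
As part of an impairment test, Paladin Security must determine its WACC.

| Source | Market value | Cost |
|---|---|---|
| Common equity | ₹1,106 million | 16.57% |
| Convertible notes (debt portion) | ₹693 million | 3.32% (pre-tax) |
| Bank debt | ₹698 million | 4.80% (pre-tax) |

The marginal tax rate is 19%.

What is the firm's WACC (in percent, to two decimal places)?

9.17%

Total capital V = 1106 + 693 + 698 = 2497.
Equity: weight = 1106/2497 = 0.4429; cost = 16.57%.
Convertible notes (debt portion): weight = 693/2497 = 0.2775; after-tax cost = 3.32% × (1 − 19%) = 2.6892%.
Bank debt: weight = 698/2497 = 0.2795; after-tax cost = 4.8% × (1 − 19%) = 3.8880%.
WACC = 0.4429 × 16.5700% + 0.2775 × 2.6892% + 0.2795 × 3.8880% = 9.1726%.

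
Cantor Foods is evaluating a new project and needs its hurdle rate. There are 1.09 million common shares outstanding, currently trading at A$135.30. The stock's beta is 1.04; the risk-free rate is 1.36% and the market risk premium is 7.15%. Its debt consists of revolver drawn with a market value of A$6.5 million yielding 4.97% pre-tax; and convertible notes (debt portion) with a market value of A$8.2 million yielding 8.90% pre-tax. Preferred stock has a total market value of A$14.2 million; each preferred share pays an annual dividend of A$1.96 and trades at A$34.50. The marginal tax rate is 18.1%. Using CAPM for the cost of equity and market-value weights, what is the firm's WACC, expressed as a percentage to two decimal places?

8.30%

Cost of equity via CAPM: Re = 1.36% + 1.04 × 7.15% = 8.7960%.
Cost of preferred: Rp = 1.96 / 34.5 = 5.6812%.
Market value of equity E = 135.3 × 1.09m = 147.477m.
Total capital V = 147.477 + 14.2 + 6.5 + 8.2 = 176.377.
Equity: weight = 147.477/176.377 = 0.8361; cost = 8.796%.
Preferred: weight = 14.2/176.377 = 0.0805; cost = 5.6812%.
Revolver drawn: weight = 6.5/176.377 = 0.0369; after-tax cost = 4.97% × (1 − 18.1%) = 4.0704%.
Convertible notes (debt portion): weight = 8.2/176.377 = 0.0465; after-tax cost = 8.9% × (1 − 18.1%) = 7.2891%.
WACC = 0.8361 × 8.7960% + 0.0805 × 5.6812% + 0.0369 × 4.0704% + 0.0465 × 7.2891% = 8.3010%.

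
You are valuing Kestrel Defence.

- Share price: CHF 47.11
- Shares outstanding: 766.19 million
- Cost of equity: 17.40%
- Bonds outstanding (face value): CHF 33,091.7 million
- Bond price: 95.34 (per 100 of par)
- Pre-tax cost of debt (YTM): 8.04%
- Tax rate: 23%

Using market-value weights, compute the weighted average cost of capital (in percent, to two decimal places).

12.17%

Market value of equity E = 47.11 × 766.19m = 36095.2109m. Market value of debt D = 33091.7m × 95.34/100 = 31549.62678m.
Total capital V = 36095.2109 + 31549.62678 = 67644.83768.
Equity: weight = 36095.2109/67644.83768 = 0.5336; cost = 17.4%.
Bonds outstanding: weight = 31549.62678/67644.83768 = 0.4664; after-tax cost = 8.04% × (1 − 23%) = 6.1908%.
WACC = 0.5336 × 17.4000% + 0.4664 × 6.1908% = 12.1720%.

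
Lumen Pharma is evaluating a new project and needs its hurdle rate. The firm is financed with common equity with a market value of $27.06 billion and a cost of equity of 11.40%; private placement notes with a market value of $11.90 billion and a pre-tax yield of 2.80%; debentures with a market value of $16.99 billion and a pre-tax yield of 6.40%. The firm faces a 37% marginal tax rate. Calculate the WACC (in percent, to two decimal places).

7.11%

Total capital V = 27.06 + 11.9 + 16.99 = 55.95.
Equity: weight = 27.06/55.95 = 0.4836; cost = 11.4%.
Private placement notes: weight = 11.9/55.95 = 0.2127; after-tax cost = 2.8% × (1 − 37%) = 1.7640%.
Debentures: weight = 16.99/55.95 = 0.3037; after-tax cost = 6.4% × (1 − 37%) = 4.0320%.
WACC = 0.4836 × 11.4000% + 0.2127 × 1.7640% + 0.3037 × 4.0320% = 7.1131%.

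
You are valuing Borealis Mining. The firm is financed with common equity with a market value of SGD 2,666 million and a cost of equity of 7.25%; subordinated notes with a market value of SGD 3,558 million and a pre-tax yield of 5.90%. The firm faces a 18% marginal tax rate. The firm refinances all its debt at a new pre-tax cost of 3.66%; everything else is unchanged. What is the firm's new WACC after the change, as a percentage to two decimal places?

4.82%

After the change:
Total capital V = 2666 + 3558 = 6224.
Equity: weight = 2666/6224 = 0.4283; cost = 7.25%.
Subordinated notes: weight = 3558/6224 = 0.5717; after-tax cost = 3.66% × (1 − 18%) = 3.0012%.
WACC = 0.4283 × 7.2500% + 0.5717 × 3.0012% = 4.8211%.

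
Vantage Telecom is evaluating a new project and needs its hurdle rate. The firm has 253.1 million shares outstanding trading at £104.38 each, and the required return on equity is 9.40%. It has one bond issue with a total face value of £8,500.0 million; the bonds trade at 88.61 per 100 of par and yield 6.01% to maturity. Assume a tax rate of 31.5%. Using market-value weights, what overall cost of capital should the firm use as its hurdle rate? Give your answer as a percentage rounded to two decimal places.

8.23%

Market value of equity E = 104.38 × 253.1m = 26418.578m. Market value of debt D = 8500m × 88.61/100 = 7531.85m.
Total capital V = 26418.578 + 7531.85 = 33950.428.
Equity: weight = 26418.578/33950.428 = 0.7782; cost = 9.4%.
Bonds outstanding: weight = 7531.85/33950.428 = 0.2218; after-tax cost = 6.01% × (1 − 31.5%) = 4.1169%.
WACC = 0.7782 × 9.4000% + 0.2218 × 4.1169% = 8.2279%.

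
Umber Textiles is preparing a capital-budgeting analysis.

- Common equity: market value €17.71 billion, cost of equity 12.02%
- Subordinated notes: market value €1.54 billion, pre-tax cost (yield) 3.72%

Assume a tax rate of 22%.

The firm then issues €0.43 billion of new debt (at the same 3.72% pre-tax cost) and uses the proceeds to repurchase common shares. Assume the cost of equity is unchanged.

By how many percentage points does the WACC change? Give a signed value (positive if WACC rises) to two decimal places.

-0.20 pp

Current WACC:
Total capital V = 17.71 + 1.54 = 19.25.
Equity: weight = 17.71/19.25 = 0.9200; cost = 12.02%.
Subordinated notes: weight = 1.54/19.25 = 0.0800; after-tax cost = 3.72% × (1 − 22%) = 2.9016%.
WACC = 0.9200 × 12.0200% + 0.0800 × 2.9016% = 11.2905%.
After the change:
Total capital V = 17.28 + 1.97 = 19.25.
Equity: weight = 17.28/19.25 = 0.8977; cost = 12.02%.
Subordinated notes: weight = 1.97/19.25 = 0.1023; after-tax cost = 3.72% × (1 − 22%) = 2.9016%.
WACC = 0.8977 × 12.0200% + 0.1023 × 2.9016% = 11.0868%.
Change in WACC = 11.0868% − 11.2905% = -0.2037 pp.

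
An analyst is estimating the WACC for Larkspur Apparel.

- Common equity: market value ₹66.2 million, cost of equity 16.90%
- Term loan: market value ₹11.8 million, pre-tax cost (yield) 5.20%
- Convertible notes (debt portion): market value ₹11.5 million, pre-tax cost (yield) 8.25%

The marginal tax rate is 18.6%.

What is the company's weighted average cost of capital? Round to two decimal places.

Total capital V = 66.2 + 11.8 + 11.5 = 89.5.
Equity: weight = 66.2/89.5 = 0.7397; cost = 16.9%.
Term loan: weight = 11.8/89.5 = 0.1318; after-tax cost = 5.2% × (1 − 18.6%) = 4.2328%.
Convertible notes (debt portion): weight = 11.5/89.5 = 0.1285; after-tax cost = 8.25% × (1 − 18.6%) = 6.7155%.
WACC = 0.7397 × 16.9000% + 0.1318 × 4.2328% + 0.1285 × 6.7155% = 13.9213%.

13.92%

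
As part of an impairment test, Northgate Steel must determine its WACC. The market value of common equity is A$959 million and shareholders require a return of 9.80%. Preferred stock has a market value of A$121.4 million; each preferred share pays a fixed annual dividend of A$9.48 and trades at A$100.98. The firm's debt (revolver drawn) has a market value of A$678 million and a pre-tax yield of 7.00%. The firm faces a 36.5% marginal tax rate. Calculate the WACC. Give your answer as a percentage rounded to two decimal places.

7.71%

Cost of preferred: Rp = 9.48 / 100.98 = 9.3880%.
Total capital V = 959 + 121.4 + 678 = 1758.4.
Equity: weight = 959/1758.4 = 0.5454; cost = 9.8%.
Preferred: weight = 121.4/1758.4 = 0.0690; cost = 9.388%.
Revolver drawn: weight = 678/1758.4 = 0.3856; after-tax cost = 7% × (1 − 36.5%) = 4.4450%.
WACC = 0.5454 × 9.8000% + 0.0690 × 9.3880% + 0.3856 × 4.4450% = 7.7068%.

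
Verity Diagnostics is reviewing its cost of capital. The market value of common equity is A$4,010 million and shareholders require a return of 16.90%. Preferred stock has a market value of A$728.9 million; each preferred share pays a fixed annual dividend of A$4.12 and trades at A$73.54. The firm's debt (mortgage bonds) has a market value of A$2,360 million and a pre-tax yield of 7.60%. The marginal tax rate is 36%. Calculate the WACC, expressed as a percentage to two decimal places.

Cost of preferred: Rp = 4.12 / 73.54 = 5.6024%.
Total capital V = 4010 + 728.9 + 2360 = 7098.9.
Equity: weight = 4010/7098.9 = 0.5649; cost = 16.9%.
Preferred: weight = 728.9/7098.9 = 0.1027; cost = 5.6024%.
Mortgage bonds: weight = 2360/7098.9 = 0.3324; after-tax cost = 7.6% × (1 − 36%) = 4.8640%.
WACC = 0.5649 × 16.9000% + 0.1027 × 5.6024% + 0.3324 × 4.8640% = 11.7387%.

11.74%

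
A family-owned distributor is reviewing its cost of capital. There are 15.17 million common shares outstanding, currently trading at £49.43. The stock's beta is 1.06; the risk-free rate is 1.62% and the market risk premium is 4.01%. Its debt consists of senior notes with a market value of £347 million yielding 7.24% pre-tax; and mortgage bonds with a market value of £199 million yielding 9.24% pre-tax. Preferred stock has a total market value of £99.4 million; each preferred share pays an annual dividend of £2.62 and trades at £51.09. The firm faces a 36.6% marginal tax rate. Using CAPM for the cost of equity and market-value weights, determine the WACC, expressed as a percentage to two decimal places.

Cost of equity via CAPM: Re = 1.62% + 1.06 × 4.01% = 5.8706%.
Cost of preferred: Rp = 2.62 / 51.09 = 5.1282%.
Market value of equity E = 49.43 × 15.17m = 749.8531m.
Total capital V = 749.8531 + 99.4 + 347 + 199 = 1395.2531.
Equity: weight = 749.8531/1395.2531 = 0.5374; cost = 5.8706%.
Preferred: weight = 99.4/1395.2531 = 0.0712; cost = 5.1282%.
Senior notes: weight = 347/1395.2531 = 0.2487; after-tax cost = 7.24% × (1 − 36.6%) = 4.5902%.
Mortgage bonds: weight = 199/1395.2531 = 0.1426; after-tax cost = 9.24% × (1 − 36.6%) = 5.8582%.
WACC = 0.5374 × 5.8706% + 0.0712 × 5.1282% + 0.2487 × 4.5902% + 0.1426 × 5.8582% = 5.4975%.

5.50%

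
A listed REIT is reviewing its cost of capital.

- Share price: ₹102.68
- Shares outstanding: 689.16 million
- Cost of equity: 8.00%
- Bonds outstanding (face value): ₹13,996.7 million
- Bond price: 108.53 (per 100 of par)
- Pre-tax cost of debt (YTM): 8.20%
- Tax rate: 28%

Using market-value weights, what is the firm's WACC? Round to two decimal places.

Market value of equity E = 102.68 × 689.16m = 70762.9488m. Market value of debt D = 13996.7m × 108.53/100 = 15190.61851m.
Total capital V = 70762.9488 + 15190.61851 = 85953.56731.
Equity: weight = 70762.9488/85953.56731 = 0.8233; cost = 8%.
Bonds outstanding: weight = 15190.61851/85953.56731 = 0.1767; after-tax cost = 8.2% × (1 − 28%) = 5.9040%.
WACC = 0.8233 × 8.0000% + 0.1767 × 5.9040% = 7.6296%.

7.63%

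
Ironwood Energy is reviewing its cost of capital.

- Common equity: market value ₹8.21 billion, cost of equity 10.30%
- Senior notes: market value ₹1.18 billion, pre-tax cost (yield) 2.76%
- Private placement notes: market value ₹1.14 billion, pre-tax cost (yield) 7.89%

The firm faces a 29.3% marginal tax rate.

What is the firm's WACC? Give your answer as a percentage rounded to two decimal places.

Total capital V = 8.21 + 1.18 + 1.14 = 10.53.
Equity: weight = 8.21/10.53 = 0.7797; cost = 10.3%.
Senior notes: weight = 1.18/10.53 = 0.1121; after-tax cost = 2.76% × (1 − 29.3%) = 1.9513%.
Private placement notes: weight = 1.14/10.53 = 0.1083; after-tax cost = 7.89% × (1 − 29.3%) = 5.5782%.
WACC = 0.7797 × 10.3000% + 0.1121 × 1.9513% + 0.1083 × 5.5782% = 8.8533%.

8.85%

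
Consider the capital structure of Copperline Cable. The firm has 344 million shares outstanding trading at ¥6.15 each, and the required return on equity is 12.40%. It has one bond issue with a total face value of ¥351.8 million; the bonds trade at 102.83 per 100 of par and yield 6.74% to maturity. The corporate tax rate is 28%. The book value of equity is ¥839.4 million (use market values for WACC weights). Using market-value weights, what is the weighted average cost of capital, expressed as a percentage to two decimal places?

Market value of equity E = 6.15 × 344m = 2115.6m. Market value of debt D = 351.8m × 102.83/100 = 361.75594m.
Total capital V = 2115.6 + 361.75594 = 2477.35594.
Equity: weight = 2115.6/2477.35594 = 0.8540; cost = 12.4%.
Bonds outstanding: weight = 361.75594/2477.35594 = 0.1460; after-tax cost = 6.74% × (1 − 28%) = 4.8528%.
WACC = 0.8540 × 12.4000% + 0.1460 × 4.8528% = 11.2979%.

11.30%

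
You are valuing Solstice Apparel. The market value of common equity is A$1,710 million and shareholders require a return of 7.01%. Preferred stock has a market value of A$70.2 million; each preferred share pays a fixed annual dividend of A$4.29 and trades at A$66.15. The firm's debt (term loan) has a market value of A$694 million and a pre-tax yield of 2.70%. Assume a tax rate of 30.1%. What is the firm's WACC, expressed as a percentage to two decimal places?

5.56%

Cost of preferred: Rp = 4.29 / 66.15 = 6.4853%.
Total capital V = 1710 + 70.2 + 694 = 2474.2.
Equity: weight = 1710/2474.2 = 0.6911; cost = 7.01%.
Preferred: weight = 70.2/2474.2 = 0.0284; cost = 6.4853%.
Term loan: weight = 694/2474.2 = 0.2805; after-tax cost = 2.7% × (1 − 30.1%) = 1.8873%.
WACC = 0.6911 × 7.0100% + 0.0284 × 6.4853% + 0.2805 × 1.8873% = 5.5582%.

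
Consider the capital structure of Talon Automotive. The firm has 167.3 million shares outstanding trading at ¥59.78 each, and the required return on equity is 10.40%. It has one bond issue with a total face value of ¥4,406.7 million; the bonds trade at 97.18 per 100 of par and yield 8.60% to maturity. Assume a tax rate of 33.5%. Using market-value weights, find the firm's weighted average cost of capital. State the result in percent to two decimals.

Market value of equity E = 59.78 × 167.3m = 10001.194m. Market value of debt D = 4406.7m × 97.18/100 = 4282.43106m.
Total capital V = 10001.194 + 4282.43106 = 14283.62506.
Equity: weight = 10001.194/14283.62506 = 0.7002; cost = 10.4%.
Bonds outstanding: weight = 4282.43106/14283.62506 = 0.2998; after-tax cost = 8.6% × (1 − 33.5%) = 5.7190%.
WACC = 0.7002 × 10.4000% + 0.2998 × 5.7190% = 8.9966%.

9.00%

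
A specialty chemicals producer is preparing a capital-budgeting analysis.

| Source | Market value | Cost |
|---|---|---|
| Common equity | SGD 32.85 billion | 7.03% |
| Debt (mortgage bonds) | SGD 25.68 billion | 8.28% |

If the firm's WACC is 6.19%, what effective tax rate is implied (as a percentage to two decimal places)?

38.22%

Total capital V = 32.85 + 25.68 = 58.53.
Equity weight = 32.85/58.53 = 0.5613.
Mortgage bonds weight = 25.68/58.53 = 0.4387.
Equity contribution = 0.5613 × 7.03% = 3.9456%.
Debt contribution must be 6.19% − 3.9456% = 2.2444%.
0.4387 × 8.28% × (1 − T) = 2.2444%  ⇒  (1 − T) = 0.6178.
T = 38.2190%.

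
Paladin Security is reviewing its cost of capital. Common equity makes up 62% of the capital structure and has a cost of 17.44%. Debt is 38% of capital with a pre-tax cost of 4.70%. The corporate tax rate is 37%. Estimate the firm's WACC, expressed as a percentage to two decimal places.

11.94%

After-tax cost of debt = 4.7% × (1 − 37%) = 2.9610%.
WACC = 0.620 × 17.4400% + 0.380 × 2.9610% = 11.9380%.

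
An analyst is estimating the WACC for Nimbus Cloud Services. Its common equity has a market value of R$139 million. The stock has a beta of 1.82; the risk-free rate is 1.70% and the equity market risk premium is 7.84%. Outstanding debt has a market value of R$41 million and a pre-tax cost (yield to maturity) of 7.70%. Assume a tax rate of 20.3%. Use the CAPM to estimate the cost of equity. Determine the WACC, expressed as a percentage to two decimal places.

13.73%

Cost of equity via CAPM: Re = 1.7% + 1.82 × 7.84% = 15.9688%.
Total capital V = 139 + 41 = 180.
Equity: weight = 139/180 = 0.7722; cost = 15.9688%.
Debt: weight = 41/180 = 0.2278; after-tax cost = 7.7% × (1 − 20.3%) = 6.1369%.
WACC = 0.7722 × 15.9688% + 0.2278 × 6.1369% = 13.7293%.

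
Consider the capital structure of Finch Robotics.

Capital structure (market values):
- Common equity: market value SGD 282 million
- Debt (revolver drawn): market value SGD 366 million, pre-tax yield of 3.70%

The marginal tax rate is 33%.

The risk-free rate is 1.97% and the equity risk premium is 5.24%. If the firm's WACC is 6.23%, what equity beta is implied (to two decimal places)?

1.74

Total capital V = 282 + 366 = 648.
Equity weight = 282/648 = 0.4352.
Revolver drawn weight = 366/648 = 0.5648.
Debt contribution = 0.5648 × 3.7% × (1 − 33%) = 1.4002%.
Required equity contribution = 6.23% − 1.4002% = 4.8298%  ⇒  Re = 11.0983%.
CAPM: 11.0983% = 1.97% + β × 5.24%  ⇒  β = 1.7420.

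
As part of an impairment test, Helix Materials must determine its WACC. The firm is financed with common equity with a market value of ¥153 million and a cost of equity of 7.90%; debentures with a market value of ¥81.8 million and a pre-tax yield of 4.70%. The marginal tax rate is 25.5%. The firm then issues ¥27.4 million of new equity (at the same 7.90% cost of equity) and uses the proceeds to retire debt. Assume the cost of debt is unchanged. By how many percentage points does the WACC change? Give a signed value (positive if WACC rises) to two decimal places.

+0.51 pp

Current WACC:
Total capital V = 153 + 81.8 = 234.8.
Equity: weight = 153/234.8 = 0.6516; cost = 7.9%.
Debentures: weight = 81.8/234.8 = 0.3484; after-tax cost = 4.7% × (1 − 25.5%) = 3.5015%.
WACC = 0.6516 × 7.9000% + 0.3484 × 3.5015% = 6.3676%.
After the change:
Total capital V = 180.4 + 54.4 = 234.8.
Equity: weight = 180.4/234.8 = 0.7683; cost = 7.9%.
Debentures: weight = 54.4/234.8 = 0.2317; after-tax cost = 4.7% × (1 − 25.5%) = 3.5015%.
WACC = 0.7683 × 7.9000% + 0.2317 × 3.5015% = 6.8809%.
Change in WACC = 6.8809% − 6.3676% = 0.5133 pp.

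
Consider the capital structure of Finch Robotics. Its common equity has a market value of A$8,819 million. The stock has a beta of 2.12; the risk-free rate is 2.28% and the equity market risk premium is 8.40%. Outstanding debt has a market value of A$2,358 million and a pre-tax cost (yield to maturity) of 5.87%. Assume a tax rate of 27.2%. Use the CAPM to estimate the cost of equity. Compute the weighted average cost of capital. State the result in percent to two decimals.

16.75%

Cost of equity via CAPM: Re = 2.28% + 2.12 × 8.4% = 20.0880%.
Total capital V = 8819 + 2358 = 11177.
Equity: weight = 8819/11177 = 0.7890; cost = 20.088%.
Debt: weight = 2358/11177 = 0.2110; after-tax cost = 5.87% × (1 − 27.2%) = 4.2734%.
WACC = 0.7890 × 20.0880% + 0.2110 × 4.2734% = 16.7516%.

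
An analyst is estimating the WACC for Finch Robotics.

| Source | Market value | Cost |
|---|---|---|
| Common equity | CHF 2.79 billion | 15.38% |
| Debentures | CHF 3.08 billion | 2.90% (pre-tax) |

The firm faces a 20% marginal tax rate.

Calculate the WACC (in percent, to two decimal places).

8.53%

Total capital V = 2.79 + 3.08 = 5.87.
Equity: weight = 2.79/5.87 = 0.4753; cost = 15.38%.
Debentures: weight = 3.08/5.87 = 0.5247; after-tax cost = 2.9% × (1 − 20%) = 2.3200%.
WACC = 0.4753 × 15.3800% + 0.5247 × 2.3200% = 8.5274%.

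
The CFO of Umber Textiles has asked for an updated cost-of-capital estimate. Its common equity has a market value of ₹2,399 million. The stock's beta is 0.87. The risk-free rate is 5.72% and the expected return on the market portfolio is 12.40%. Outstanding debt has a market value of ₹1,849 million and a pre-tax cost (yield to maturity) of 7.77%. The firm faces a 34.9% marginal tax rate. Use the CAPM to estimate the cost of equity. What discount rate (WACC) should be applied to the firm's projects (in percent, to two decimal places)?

8.71%

Market risk premium = 12.4% − 5.72% = 6.68%.
Cost of equity via CAPM: Re = 5.72% + 0.87 × 6.68% = 11.5316%.
Total capital V = 2399 + 1849 = 4248.
Equity: weight = 2399/4248 = 0.5647; cost = 11.5316%.
Debt: weight = 1849/4248 = 0.4353; after-tax cost = 7.77% × (1 − 34.9%) = 5.0583%.
WACC = 0.5647 × 11.5316% + 0.4353 × 5.0583% = 8.7140%.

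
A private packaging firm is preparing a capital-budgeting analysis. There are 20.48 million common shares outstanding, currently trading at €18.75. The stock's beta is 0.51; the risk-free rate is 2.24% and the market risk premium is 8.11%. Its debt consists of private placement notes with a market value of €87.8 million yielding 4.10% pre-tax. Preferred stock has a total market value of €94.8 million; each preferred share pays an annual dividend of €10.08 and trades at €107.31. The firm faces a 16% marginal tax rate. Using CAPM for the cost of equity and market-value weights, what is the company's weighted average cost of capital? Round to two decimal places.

Cost of equity via CAPM: Re = 2.24% + 0.51 × 8.11% = 6.3761%.
Cost of preferred: Rp = 10.08 / 107.31 = 9.3933%.
Market value of equity E = 18.75 × 20.48m = 384m.
Total capital V = 384 + 94.8 + 87.8 = 566.6.
Equity: weight = 384/566.6 = 0.6777; cost = 6.3761%.
Preferred: weight = 94.8/566.6 = 0.1673; cost = 9.3933%.
Private placement notes: weight = 87.8/566.6 = 0.1550; after-tax cost = 4.1% × (1 − 16%) = 3.4440%.
WACC = 0.6777 × 6.3761% + 0.1673 × 9.3933% + 0.1550 × 3.4440% = 6.4266%.

6.43%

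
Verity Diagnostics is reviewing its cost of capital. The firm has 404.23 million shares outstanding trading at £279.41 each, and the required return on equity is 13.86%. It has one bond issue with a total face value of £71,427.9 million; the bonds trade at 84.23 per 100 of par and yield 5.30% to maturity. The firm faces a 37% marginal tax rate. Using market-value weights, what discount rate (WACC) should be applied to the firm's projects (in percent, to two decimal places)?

10.20%

Market value of equity E = 279.41 × 404.23m = 112945.9043m. Market value of debt D = 71427.9m × 84.23/100 = 60163.72017m.
Total capital V = 112945.9043 + 60163.72017 = 173109.62447.
Equity: weight = 112945.9043/173109.62447 = 0.6525; cost = 13.86%.
Bonds outstanding: weight = 60163.72017/173109.62447 = 0.3475; after-tax cost = 5.3% × (1 − 37%) = 3.3390%.
WACC = 0.6525 × 13.8600% + 0.3475 × 3.3390% = 10.2035%.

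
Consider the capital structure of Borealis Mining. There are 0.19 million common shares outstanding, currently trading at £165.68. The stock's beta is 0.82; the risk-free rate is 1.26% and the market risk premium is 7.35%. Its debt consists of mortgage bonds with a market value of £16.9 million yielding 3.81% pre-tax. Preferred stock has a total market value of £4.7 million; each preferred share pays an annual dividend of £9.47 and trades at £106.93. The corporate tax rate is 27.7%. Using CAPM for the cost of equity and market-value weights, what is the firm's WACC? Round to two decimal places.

Cost of equity via CAPM: Re = 1.26% + 0.82 × 7.35% = 7.2870%.
Cost of preferred: Rp = 9.47 / 106.93 = 8.8563%.
Market value of equity E = 165.68 × 0.19m = 31.4792m.
Total capital V = 31.4792 + 4.7 + 16.9 = 53.0792.
Equity: weight = 31.4792/53.0792 = 0.5931; cost = 7.287%.
Preferred: weight = 4.7/53.0792 = 0.0885; cost = 8.8563%.
Mortgage bonds: weight = 16.9/53.0792 = 0.3184; after-tax cost = 3.81% × (1 − 27.7%) = 2.7546%.
WACC = 0.5931 × 7.2870% + 0.0885 × 8.8563% + 0.3184 × 2.7546% = 5.9829%.

5.98%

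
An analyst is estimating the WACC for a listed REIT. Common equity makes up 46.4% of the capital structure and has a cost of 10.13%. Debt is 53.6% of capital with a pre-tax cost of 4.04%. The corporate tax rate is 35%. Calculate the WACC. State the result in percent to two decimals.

6.11%

After-tax cost of debt = 4.04% × (1 − 35%) = 2.6260%.
WACC = 0.464 × 10.1300% + 0.536 × 2.6260% = 6.1079%.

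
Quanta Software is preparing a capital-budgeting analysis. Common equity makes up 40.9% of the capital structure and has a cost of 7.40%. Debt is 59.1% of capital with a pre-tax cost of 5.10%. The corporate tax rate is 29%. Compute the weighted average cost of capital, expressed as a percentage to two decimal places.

5.17%

After-tax cost of debt = 5.1% × (1 − 29%) = 3.6210%.
WACC = 0.409 × 7.4000% + 0.591 × 3.6210% = 5.1666%.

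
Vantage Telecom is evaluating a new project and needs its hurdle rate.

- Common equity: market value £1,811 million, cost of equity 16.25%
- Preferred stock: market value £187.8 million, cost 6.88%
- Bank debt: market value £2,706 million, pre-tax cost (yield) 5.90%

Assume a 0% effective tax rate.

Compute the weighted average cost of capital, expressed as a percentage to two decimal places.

9.92%

Total capital V = 1811 + 187.8 + 2706 = 4704.8.
Equity: weight = 1811/4704.8 = 0.3849; cost = 16.25%.
Preferred: weight = 187.8/4704.8 = 0.0399; cost = 6.88%.
Bank debt: weight = 2706/4704.8 = 0.5752; after-tax cost = 5.9% × (1 − 0%) = 5.9000%.
WACC = 0.3849 × 16.2500% + 0.0399 × 6.8800% + 0.5752 × 5.9000% = 9.9231%.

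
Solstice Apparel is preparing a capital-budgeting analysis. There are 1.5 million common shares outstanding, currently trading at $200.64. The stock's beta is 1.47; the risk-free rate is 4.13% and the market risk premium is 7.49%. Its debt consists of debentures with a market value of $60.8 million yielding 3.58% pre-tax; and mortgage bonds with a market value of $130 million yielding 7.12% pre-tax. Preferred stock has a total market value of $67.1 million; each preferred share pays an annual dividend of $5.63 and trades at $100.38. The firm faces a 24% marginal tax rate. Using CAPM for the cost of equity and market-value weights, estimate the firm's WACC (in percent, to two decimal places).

Cost of equity via CAPM: Re = 4.13% + 1.47 × 7.49% = 15.1403%.
Cost of preferred: Rp = 5.63 / 100.38 = 5.6087%.
Market value of equity E = 200.64 × 1.5m = 300.96m.
Total capital V = 300.96 + 67.1 + 60.8 + 130 = 558.86.
Equity: weight = 300.96/558.86 = 0.5385; cost = 15.1403%.
Preferred: weight = 67.1/558.86 = 0.1201; cost = 5.6087%.
Debentures: weight = 60.8/558.86 = 0.1088; after-tax cost = 3.58% × (1 − 24%) = 2.7208%.
Mortgage bonds: weight = 130/558.86 = 0.2326; after-tax cost = 7.12% × (1 − 24%) = 5.4112%.
WACC = 0.5385 × 15.1403% + 0.1201 × 5.6087% + 0.1088 × 2.7208% + 0.2326 × 5.4112% = 10.3816%.

10.38%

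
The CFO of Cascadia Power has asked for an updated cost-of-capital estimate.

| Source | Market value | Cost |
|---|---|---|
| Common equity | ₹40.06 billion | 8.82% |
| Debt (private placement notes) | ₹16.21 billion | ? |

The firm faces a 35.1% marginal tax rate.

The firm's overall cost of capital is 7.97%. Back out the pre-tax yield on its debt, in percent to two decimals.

Total capital V = 40.06 + 16.21 = 56.27.
Equity weight = 40.06/56.27 = 0.7119.
Private placement notes weight = 16.21/56.27 = 0.2881.
Equity contribution = 0.7119 × 8.82% = 6.2792%.
Remaining for debt = 7.97% − 6.2792% = 1.6908%.
Rd × (1 − 35.1%) × 0.2881 = 1.6908%  ⇒  Rd = 9.0437%.

9.04%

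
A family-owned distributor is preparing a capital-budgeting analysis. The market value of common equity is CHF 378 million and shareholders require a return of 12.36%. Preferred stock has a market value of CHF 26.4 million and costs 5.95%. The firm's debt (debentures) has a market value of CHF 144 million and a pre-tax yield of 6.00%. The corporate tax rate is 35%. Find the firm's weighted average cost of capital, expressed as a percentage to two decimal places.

Total capital V = 378 + 26.4 + 144 = 548.4.
Equity: weight = 378/548.4 = 0.6893; cost = 12.36%.
Preferred: weight = 26.4/548.4 = 0.0481; cost = 5.95%.
Debentures: weight = 144/548.4 = 0.2626; after-tax cost = 6% × (1 − 35%) = 3.9000%.
WACC = 0.6893 × 12.3600% + 0.0481 × 5.9500% + 0.2626 × 3.9000% = 9.8300%.

9.83%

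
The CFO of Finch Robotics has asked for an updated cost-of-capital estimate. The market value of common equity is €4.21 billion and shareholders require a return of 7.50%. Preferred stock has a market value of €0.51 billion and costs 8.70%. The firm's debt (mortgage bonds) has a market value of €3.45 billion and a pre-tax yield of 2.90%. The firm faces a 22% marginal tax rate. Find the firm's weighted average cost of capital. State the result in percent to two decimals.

Total capital V = 4.21 + 0.51 + 3.45 = 8.17.
Equity: weight = 4.21/8.17 = 0.5153; cost = 7.5%.
Preferred: weight = 0.51/8.17 = 0.0624; cost = 8.7%.
Mortgage bonds: weight = 3.45/8.17 = 0.4223; after-tax cost = 2.9% × (1 − 22%) = 2.2620%.
WACC = 0.5153 × 7.5000% + 0.0624 × 8.7000% + 0.4223 × 2.2620% = 5.3630%.

5.36%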